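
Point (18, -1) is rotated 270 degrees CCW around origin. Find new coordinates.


cos(270) = 0, sin(270) = -1
x' = 18*0 + 1*(-1) = -1
y' = 18*(-1) - 1*0 = -18

(-1, -18)


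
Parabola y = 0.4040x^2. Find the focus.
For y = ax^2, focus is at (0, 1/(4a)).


a = 0.4040
4a = 1.6160
focus = (0, 1/1.6160) = (0, 0.6188)

Focus = (0, 0.6188)


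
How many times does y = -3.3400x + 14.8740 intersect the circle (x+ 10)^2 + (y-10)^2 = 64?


Substitute y = -3.3400x + 14.8740: (x+ 10)^2 + (-3.3400x+14.8740-10)^2 = 64
Expand to Ax^2 + Bx + C = 0, where b-k = 4.874
A = 1+m^2 = 12.1556
B = 2(m(b-k) - h) = 2(-3.3400*4.874 + 10) = -12.55832
C = h^2 + (b-k)^2 - r^2 = 100 + 23.755876 - 64 = 59.755876
disc = B^2-4AC = 157.7114 - 2905.4741 = -2747.7627
disc < 0

0 intersection points


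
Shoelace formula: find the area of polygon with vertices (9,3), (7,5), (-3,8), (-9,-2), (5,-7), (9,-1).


sum(xi*y_{i+1}) = 9*5 + 7*8 - 3*(-2) - 9*(-7) + 5*(-1) + 9*3 = 192
sum(yi*x_{i+1}) = 3*7 + 5*(-3) + 8*(-9) - 2*5 - 7*9 - 1*9 = -148
Area = |192 + 148|/2 = 340/2 = 170.0000

170.0000 sq units


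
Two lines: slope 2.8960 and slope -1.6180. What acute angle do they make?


m1-m2 = 4.514
1+m1*m2 = -3.685728
tan(theta) = |4.514/(-3.685728)| = 1.224724
theta = arctan(|4.514/(-3.685728)|) = 50.7680 degrees (acute angle)

50.7680 degrees


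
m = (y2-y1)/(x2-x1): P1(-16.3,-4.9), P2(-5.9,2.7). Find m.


dy = 2.7 + 4.9 = 7.6
dx = -5.9 + 16.3 = 10.4
m = 7.6/10.4 = 0.7308

m = 0.7308


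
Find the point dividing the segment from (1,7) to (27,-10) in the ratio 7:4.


Px = (7*27 + 4*1)/11 = 193/11 = 17.5455
Py = (7*(-10) + 4*7)/11 = -42/11 = -3.8182

P = (17.5455, -3.8182)


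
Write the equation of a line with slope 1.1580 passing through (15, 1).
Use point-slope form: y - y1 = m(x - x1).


y - 1 = 1.1580(x - 15)
y = 1.1580x + 1 - 1.1580*15
y = 1.1580x - 16.3700

y = 1.1580x - 16.3700


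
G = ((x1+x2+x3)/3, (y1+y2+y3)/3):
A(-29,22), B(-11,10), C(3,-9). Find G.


Gx = (-29- 11+3)/3 = -37/3 = -12.3333
Gy = (22+10- 9)/3 = 23/3 = 7.6667

G = (-12.3333, 7.6667)


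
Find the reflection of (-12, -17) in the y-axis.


Reflection rule for y-axis: (-x, y)
(-12, -17) -> (12, -17)

(12, -17)


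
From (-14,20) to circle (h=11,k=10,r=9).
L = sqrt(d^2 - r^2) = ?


d = sqrt((-14-11)^2 + (20-10)^2) = sqrt(625+100) = 26.9258
L = sqrt(725.0000 - 81) = sqrt(644.0000) = 25.3772

25.3772


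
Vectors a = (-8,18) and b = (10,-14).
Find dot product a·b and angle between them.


a·b = -8*10 + 18*(-14) = -80 - 252 = -332
|a| = sqrt(64+324) = 19.6977
|b| = sqrt(100+196) = 17.2047
cos(theta) = -332/(sqrt(388)*sqrt(296)) = -332/sqrt(114848) = -0.979662
theta = arccos(-332/sqrt(114848)) = 168.4248 degrees

a·b = -332, theta = 168.4248 deg


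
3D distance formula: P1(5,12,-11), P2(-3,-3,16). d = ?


dx=-8, dy=-15, dz=27
d = sqrt(64+225+729) = sqrt(1018) = 31.9061

31.9061


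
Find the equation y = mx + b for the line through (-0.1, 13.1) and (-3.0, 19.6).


m = (6.5)/(-2.9) = -2.2414
b = y1 - m*x1 = 13.1 - (6.5*(-0.1))/(-2.9) = 13.1 - 0.2241 = 12.8759

y = -2.2414x + 12.8759


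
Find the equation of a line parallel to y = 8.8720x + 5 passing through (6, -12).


Parallel lines have equal slopes.
m2 = 8.8720
b2 = -12 - 8.8720*6 = -65.2320

y = 8.8720x - 65.2320


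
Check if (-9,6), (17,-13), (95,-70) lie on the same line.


-9*(-13+ 70) + 17*(-70-6) + 95*(6+ 13)
= -513 - 1292 + 1805 = 0

Yes, collinear (determinant = 0)


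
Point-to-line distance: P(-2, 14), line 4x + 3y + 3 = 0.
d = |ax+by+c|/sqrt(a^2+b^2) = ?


|4*(-2) + 3*14 + 3| = |37| = 37
sqrt(16 + 9) = sqrt(25) = 5.0000
d = 37/sqrt(25) = 7.4000

7.4000


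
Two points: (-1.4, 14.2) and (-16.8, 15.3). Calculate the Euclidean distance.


dx = -16.8 + 1.4 = -15.4
dy = 15.3 - 14.2 = 1.1
d = sqrt(237.16 + 1.21) = sqrt(238.37) = 15.4392

15.4392


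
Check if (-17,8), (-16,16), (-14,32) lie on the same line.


-17*(16-32) - 16*(32-8) - 14*(8-16)
= 272 - 384 + 112 = 0

Yes, collinear (determinant = 0)


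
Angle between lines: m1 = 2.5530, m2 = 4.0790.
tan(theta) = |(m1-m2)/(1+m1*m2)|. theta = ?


m1-m2 = -1.526
1+m1*m2 = 11.413687
tan(theta) = |-1.526/11.413687| = 0.133699
theta = arctan(|-1.526/11.413687|) = 7.6152 degrees (acute angle)

7.6152 degrees


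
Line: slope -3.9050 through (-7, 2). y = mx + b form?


y - 2 = -3.9050(x + 7)
y = -3.9050x + 2 + 3.9050*(-7)
y = -3.9050x - 25.3350

y = -3.9050x - 25.3350


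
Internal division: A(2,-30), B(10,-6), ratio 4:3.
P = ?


Px = (4*10 + 3*2)/7 = 46/7 = 6.5714
Py = (4*(-6) + 3*(-30))/7 = -114/7 = -16.2857

P = (6.5714, -16.2857)


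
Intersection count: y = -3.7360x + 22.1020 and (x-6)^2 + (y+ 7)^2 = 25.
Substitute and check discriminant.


Substitute y = -3.7360x + 22.1020: (x-6)^2 + (-3.7360x+22.1020+ 7)^2 = 25
Expand to Ax^2 + Bx + C = 0, where b-k = 29.102
A = 1+m^2 = 14.957696
B = 2(m(b-k) - h) = 2(-3.7360*29.102 - 6) = -229.450144
C = h^2 + (b-k)^2 - r^2 = 36 + 846.926404 - 25 = 857.926404
disc = B^2-4AC = 52647.3686 - 51330.4094 = 1316.9592
disc > 0

2 intersection points


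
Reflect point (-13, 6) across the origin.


Reflection rule for origin: (-x, -y)
(-13, 6) -> (13, -6)

(13, -6)


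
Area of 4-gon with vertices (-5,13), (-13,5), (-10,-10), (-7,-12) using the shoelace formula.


sum(xi*y_{i+1}) = -5*5 - 13*(-10) - 10*(-12) - 7*13 = 134
sum(yi*x_{i+1}) = 13*(-13) + 5*(-10) - 10*(-7) - 12*(-5) = -89
Area = |134 + 89|/2 = 223/2 = 111.5000

111.5000 sq units


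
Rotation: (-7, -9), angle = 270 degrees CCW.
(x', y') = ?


cos(270) = 0, sin(270) = -1
x' = -7*0 + 9*(-1) = -9
y' = -7*(-1) - 9*0 = 7

(-9, 7)


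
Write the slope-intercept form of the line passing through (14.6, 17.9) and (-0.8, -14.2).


m = (-32.1)/(-15.4) = 2.0844
b = y1 - m*x1 = 17.9 - (-32.1*14.6)/(-15.4) = 17.9 - 30.4325 = -12.5325

y = 2.0844x - 12.5325


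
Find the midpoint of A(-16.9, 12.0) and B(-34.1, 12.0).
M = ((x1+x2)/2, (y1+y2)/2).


Mx = (-16.9 - 34.1)/2 = -51.0/2 = -25.5000
My = (12.0 + 12.0)/2 = 24.0/2 = 12.0000

(-25.5000, 12.0000)


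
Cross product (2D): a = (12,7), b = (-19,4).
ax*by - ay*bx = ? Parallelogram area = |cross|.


cross = 12*4 - 7*(-19) = 48 + 133 = 181
Parallelogram area = |181| = 181

cross = 181, parallelogram area = 181


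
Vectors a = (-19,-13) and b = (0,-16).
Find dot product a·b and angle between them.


a·b = -19*0 - 13*(-16) = 0 + 208 = 208
|a| = sqrt(361+169) = 23.0217
|b| = sqrt(0+256) = 16.0000
cos(theta) = 208/(sqrt(530)*sqrt(256)) = 208/sqrt(135680) = 0.564684
theta = arccos(208/sqrt(135680)) = 55.6197 degrees

a·b = 208, theta = 55.6197 deg


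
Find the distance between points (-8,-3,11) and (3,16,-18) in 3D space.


dx=11, dy=19, dz=-29
d = sqrt(121+361+841) = sqrt(1323) = 36.3731

36.3731


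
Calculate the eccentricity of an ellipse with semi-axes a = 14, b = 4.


c = sqrt(196-16) = sqrt(180) = 13.4164
e = c/a = sqrt(180)/14 = 0.9583

e = 0.9583


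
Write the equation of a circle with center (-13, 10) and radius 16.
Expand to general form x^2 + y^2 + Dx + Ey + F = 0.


(x+ 13)^2 + (y-10)^2 = 16^2
D = -2h = 26, E = -2k = -20
F = h^2+k^2-r^2 = 169+100-256 = 13

x^2 + y^2 + 26x - 20y + 13 = 0


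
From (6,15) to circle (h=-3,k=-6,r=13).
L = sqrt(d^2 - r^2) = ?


d = sqrt((6+ 3)^2 + (15+ 6)^2) = sqrt(81+441) = 22.8473
L = sqrt(522.0000 - 169) = sqrt(353.0000) = 18.7883

18.7883


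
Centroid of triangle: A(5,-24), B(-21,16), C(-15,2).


Gx = (5- 21- 15)/3 = -31/3 = -10.3333
Gy = (-24+16+2)/3 = -6/3 = -2.0000

G = (-10.3333, -2.0000)


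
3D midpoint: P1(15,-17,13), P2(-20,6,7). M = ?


Mx = (15- 20)/2 = -2.5000
My = (-17+6)/2 = -5.5000
Mz = (13+7)/2 = 10.0000

M = (-2.5000, -5.5000, 10.0000)


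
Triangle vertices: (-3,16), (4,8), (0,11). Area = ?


-3*(8-11) = 9
4*(11-16) = -20
0*(16-8) = 0
sum = -11
Area = |-11|/2 = 5.5000

5.5000 sq units


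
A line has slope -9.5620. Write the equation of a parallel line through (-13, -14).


Parallel lines have equal slopes.
m2 = -9.5620
b2 = -14 + 9.5620*(-13) = -138.3060

y = -9.5620x - 138.3060


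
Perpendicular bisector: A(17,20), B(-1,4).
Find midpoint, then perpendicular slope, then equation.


Midpoint = (8, 12)
Slope of AB = dy/dx = -16/(-18) = 0.8889
Perp slope = -dx/dy = -18/16 = -1.1250
b = My - (perp slope)*Mx = 12 + (-18*8)/(-16) = 12 + 9.0000 = 21.0000

y = -1.1250x + 21.0000


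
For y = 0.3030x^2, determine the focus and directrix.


a = 0.3030
1/(4a) = 0.8251
Focus = (0, 0.8251)
Directrix: y = -0.8251

Focus = (0, 0.8251), Directrix: y = -0.8251


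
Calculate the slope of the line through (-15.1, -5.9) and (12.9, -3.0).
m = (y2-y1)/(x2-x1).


dy = -3.0 + 5.9 = 2.9
dx = 12.9 + 15.1 = 28.0
m = 2.9/28.0 = 0.1036

m = 0.1036


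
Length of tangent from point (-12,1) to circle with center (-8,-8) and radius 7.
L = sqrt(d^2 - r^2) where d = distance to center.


d = sqrt((-12+ 8)^2 + (1+ 8)^2) = sqrt(16+81) = 9.8489
L = sqrt(97.0000 - 49) = sqrt(48.0000) = 6.9282

6.9282


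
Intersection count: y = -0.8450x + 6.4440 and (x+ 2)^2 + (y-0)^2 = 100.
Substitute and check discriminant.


Substitute y = -0.8450x + 6.4440: (x+ 2)^2 + (-0.8450x+6.4440-0)^2 = 100
Expand to Ax^2 + Bx + C = 0, where b-k = 6.444
A = 1+m^2 = 1.714025
B = 2(m(b-k) - h) = 2(-0.8450*6.444 + 2) = -6.89036
C = h^2 + (b-k)^2 - r^2 = 4 + 41.525136 - 100 = -54.474864
disc = B^2-4AC = 47.4771 + 373.4851 = 420.9622
disc > 0

2 intersection points


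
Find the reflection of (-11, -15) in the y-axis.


Reflection rule for y-axis: (-x, y)
(-11, -15) -> (11, -15)

(11, -15)


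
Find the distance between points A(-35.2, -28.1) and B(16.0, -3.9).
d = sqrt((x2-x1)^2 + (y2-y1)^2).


dx = 16.0 + 35.2 = 51.2
dy = -3.9 + 28.1 = 24.2
d = sqrt(2621.44 + 585.64) = sqrt(3207.08) = 56.6311

56.6311


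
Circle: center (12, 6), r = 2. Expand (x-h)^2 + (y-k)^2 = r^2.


(x-12)^2 + (y-6)^2 = 2^2
D = -2h = -24, E = -2k = -12
F = h^2+k^2-r^2 = 144+36-4 = 176

x^2 + y^2 - 24x - 12y + 176 = 0


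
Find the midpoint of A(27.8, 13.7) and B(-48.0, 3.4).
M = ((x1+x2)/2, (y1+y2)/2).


Mx = (27.8 - 48.0)/2 = -20.2/2 = -10.1000
My = (13.7 + 3.4)/2 = 17.1/2 = 8.5500

(-10.1000, 8.5500)


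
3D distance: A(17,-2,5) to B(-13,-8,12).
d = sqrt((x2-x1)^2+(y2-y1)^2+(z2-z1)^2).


dx=-30, dy=-6, dz=7
d = sqrt(900+36+49) = sqrt(985) = 31.3847

31.3847


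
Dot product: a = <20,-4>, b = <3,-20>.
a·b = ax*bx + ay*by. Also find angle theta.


a·b = 20*3 - 4*(-20) = 60 + 80 = 140
|a| = sqrt(400+16) = 20.3961
|b| = sqrt(9+400) = 20.2237
cos(theta) = 140/(sqrt(416)*sqrt(409)) = 140/sqrt(170144) = 0.339406
theta = arccos(140/sqrt(170144)) = 70.1593 degrees

a·b = 140, theta = 70.1593 deg


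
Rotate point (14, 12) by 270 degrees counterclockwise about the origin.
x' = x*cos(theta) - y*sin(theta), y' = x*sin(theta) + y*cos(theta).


cos(270) = 0, sin(270) = -1
x' = 14*0 - 12*(-1) = 12
y' = 14*(-1) + 12*0 = -14

(12, -14)


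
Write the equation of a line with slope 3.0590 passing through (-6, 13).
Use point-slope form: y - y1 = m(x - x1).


y - 13 = 3.0590(x + 6)
y = 3.0590x + 13 - 3.0590*(-6)
y = 3.0590x + 31.3540

y = 3.0590x + 31.3540


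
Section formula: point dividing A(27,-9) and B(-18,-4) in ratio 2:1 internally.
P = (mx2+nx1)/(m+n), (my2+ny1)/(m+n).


Px = (2*(-18) + 1*27)/3 = -9/3 = -3.0000
Py = (2*(-4) + 1*(-9))/3 = -17/3 = -5.6667

P = (-3.0000, -5.6667)


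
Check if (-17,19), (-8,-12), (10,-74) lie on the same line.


-17*(-12+ 74) - 8*(-74-19) + 10*(19+ 12)
= -1054 + 744 + 310 = 0

Yes, collinear (determinant = 0)


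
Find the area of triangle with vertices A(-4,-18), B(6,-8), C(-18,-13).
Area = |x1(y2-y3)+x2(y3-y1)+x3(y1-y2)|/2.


-4*(-8+ 13) = -20
6*(-13+ 18) = 30
-18*(-18+ 8) = 180
sum = 190
Area = |190|/2 = 95.0000

95.0000 sq units


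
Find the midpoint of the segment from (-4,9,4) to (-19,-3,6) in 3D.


Mx = (-4- 19)/2 = -11.5000
My = (9- 3)/2 = 3.0000
Mz = (4+6)/2 = 5.0000

M = (-11.5000, 3.0000, 5.0000)


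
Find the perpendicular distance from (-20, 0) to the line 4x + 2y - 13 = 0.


|4*(-20) + 2*0 - 13| = |-93| = 93
sqrt(16 + 4) = sqrt(20) = 4.4721
d = 93/sqrt(20) = 20.7954

20.7954


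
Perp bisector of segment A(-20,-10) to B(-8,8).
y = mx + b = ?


Midpoint = (-14, -1)
Slope of AB = dy/dx = 18/12 = 1.5000
Perp slope = -dx/dy = -12/18 = -0.6667
b = My - (perp slope)*Mx = -1 + (12*(-14))/18 = -1 - 9.3333 = -10.3333

y = -0.6667x - 10.3333


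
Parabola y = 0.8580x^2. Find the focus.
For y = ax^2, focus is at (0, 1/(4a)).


a = 0.8580
4a = 3.4320
focus = (0, 1/3.4320) = (0, 0.2914)

Focus = (0, 0.2914)


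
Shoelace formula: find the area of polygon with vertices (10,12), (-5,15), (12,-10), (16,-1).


sum(xi*y_{i+1}) = 10*15 - 5*(-10) + 12*(-1) + 16*12 = 380
sum(yi*x_{i+1}) = 12*(-5) + 15*12 - 10*16 - 1*10 = -50
Area = |380 + 50|/2 = 430/2 = 215.0000

215.0000 sq units


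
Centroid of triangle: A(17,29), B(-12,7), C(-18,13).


Gx = (17- 12- 18)/3 = -13/3 = -4.3333
Gy = (29+7+13)/3 = 49/3 = 16.3333

G = (-4.3333, 16.3333)


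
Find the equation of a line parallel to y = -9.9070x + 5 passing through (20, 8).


Parallel lines have equal slopes.
m2 = -9.9070
b2 = 8 + 9.9070*20 = 206.1400

y = -9.9070x + 206.1400


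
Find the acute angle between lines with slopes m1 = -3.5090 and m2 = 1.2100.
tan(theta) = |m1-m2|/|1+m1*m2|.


m1-m2 = -4.719
1+m1*m2 = -3.24589
tan(theta) = |-4.719/(-3.24589)| = 1.453839
theta = arctan(|-4.719/(-3.24589)|) = 55.4785 degrees (acute angle)

55.4785 degrees


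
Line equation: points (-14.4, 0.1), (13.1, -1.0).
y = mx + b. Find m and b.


m = (-1.1)/(27.5) = -0.0400
b = y1 - m*x1 = 0.1 - (-1.1*(-14.4))/(27.5) = 0.1 - 0.5760 = -0.4760

y = -0.0400x - 0.4760


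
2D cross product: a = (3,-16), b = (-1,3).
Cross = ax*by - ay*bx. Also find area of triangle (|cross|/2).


cross = 3*3 + 16*(-1) = 9 - 16 = -7
Triangle area = |-7|/2 = 7/2 = 3.5000

cross = -7, triangle area = 3.5000


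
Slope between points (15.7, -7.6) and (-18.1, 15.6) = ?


dy = 15.6 + 7.6 = 23.2
dx = -18.1 - 15.7 = -33.8
m = 23.2/(-33.8) = -0.6864

m = -0.6864


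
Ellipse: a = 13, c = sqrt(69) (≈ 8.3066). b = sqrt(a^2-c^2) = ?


b^2 = 13^2 - (sqrt(69))^2 = 169 - 69 = 100
b = sqrt(100) = 10

b = 10


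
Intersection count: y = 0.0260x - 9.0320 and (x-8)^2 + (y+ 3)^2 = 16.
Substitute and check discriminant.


Substitute y = 0.0260x - 9.0320: (x-8)^2 + (0.0260x- 9.0320+ 3)^2 = 16
Expand to Ax^2 + Bx + C = 0, where b-k = -6.032
A = 1+m^2 = 1.000676
B = 2(m(b-k) - h) = 2(0.0260*(-6.032) - 8) = -16.313664
C = h^2 + (b-k)^2 - r^2 = 64 + 36.385024 - 16 = 84.385024
disc = B^2-4AC = 266.1356 - 337.7683 = -71.6327
disc < 0

0 intersection points


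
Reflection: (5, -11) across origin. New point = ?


Reflection rule for origin: (-x, -y)
(5, -11) -> (-5, 11)

(-5, 11)


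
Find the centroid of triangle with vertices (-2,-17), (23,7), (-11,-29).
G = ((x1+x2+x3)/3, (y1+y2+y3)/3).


Gx = (-2+23- 11)/3 = 10/3 = 3.3333
Gy = (-17+7- 29)/3 = -39/3 = -13.0000

G = (3.3333, -13.0000)


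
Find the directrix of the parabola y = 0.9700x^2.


a = 0.9700
1/(4a) = 0.2577
directrix: y = -0.2577 = -0.2577

y = -0.2577


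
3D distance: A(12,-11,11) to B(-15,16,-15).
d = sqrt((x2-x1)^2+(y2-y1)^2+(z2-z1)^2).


dx=-27, dy=27, dz=-26
d = sqrt(729+729+676) = sqrt(2134) = 46.1952

46.1952


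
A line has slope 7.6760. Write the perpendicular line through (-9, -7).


Perpendicular slope = -1/m1 = -1/7.6760 = -0.1303
b2 = y0 - m2*x0 = -7 - 9/7.6760 = -7 - 1.1725 = -8.1725

y = -0.1303x - 8.1725


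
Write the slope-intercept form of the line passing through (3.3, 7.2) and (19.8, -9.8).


m = (-17.0)/(16.5) = -1.0303
b = y1 - m*x1 = 7.2 - (-17.0*3.3)/(16.5) = 7.2 + 3.4000 = 10.6000

y = -1.0303x + 10.6000


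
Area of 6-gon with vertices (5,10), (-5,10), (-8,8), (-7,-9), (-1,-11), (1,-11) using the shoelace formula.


sum(xi*y_{i+1}) = 5*10 - 5*8 - 8*(-9) - 7*(-11) - 1*(-11) + 1*10 = 180
sum(yi*x_{i+1}) = 10*(-5) + 10*(-8) + 8*(-7) - 9*(-1) - 11*1 - 11*5 = -243
Area = |180 + 243|/2 = 423/2 = 211.5000

211.5000 sq units


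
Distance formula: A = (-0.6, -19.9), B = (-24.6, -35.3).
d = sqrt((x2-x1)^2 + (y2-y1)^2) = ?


dx = -24.6 + 0.6 = -24.0
dy = -35.3 + 19.9 = -15.4
d = sqrt(576.0 + 237.16) = sqrt(813.16) = 28.5160

28.5160


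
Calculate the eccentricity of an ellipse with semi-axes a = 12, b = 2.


c = sqrt(144-4) = sqrt(140) = 11.8322
e = c/a = sqrt(140)/12 = 0.9860

e = 0.9860


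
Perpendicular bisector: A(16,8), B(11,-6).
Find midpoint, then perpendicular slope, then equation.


Midpoint = (13.5, 1)
Slope of AB = dy/dx = -14/(-5) = 2.8000
Perp slope = -dx/dy = -5/14 = -0.3571
b = My - (perp slope)*Mx = 1 + (-5*13.5)/(-14) = 1 + 4.8214 = 5.8214

y = -0.3571x + 5.8214


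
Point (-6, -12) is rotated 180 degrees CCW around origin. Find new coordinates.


cos(180) = -1, sin(180) = 0
x' = -6*(-1) + 12*0 = 6
y' = -6*0 - 12*(-1) = 12

(6, 12)


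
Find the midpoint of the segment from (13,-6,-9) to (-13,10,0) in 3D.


Mx = (13- 13)/2 = 0
My = (-6+10)/2 = 2.0000
Mz = (-9+0)/2 = -4.5000

M = (0, 2.0000, -4.5000)


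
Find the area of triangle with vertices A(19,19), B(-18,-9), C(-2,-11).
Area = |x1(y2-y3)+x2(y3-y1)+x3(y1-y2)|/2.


19*(-9+ 11) = 38
-18*(-11-19) = 540
-2*(19+ 9) = -56
sum = 522
Area = |522|/2 = 261.0000

261.0000 sq units


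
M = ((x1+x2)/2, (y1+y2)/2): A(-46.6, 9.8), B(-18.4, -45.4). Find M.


Mx = (-46.6 - 18.4)/2 = -65.0/2 = -32.5000
My = (9.8 - 45.4)/2 = -35.6/2 = -17.8000

(-32.5000, -17.8000)


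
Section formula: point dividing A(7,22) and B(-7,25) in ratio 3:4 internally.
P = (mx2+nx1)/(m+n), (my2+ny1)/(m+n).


Px = (3*(-7) + 4*7)/7 = 7/7 = 1.0000
Py = (3*25 + 4*22)/7 = 163/7 = 23.2857

P = (1.0000, 23.2857)


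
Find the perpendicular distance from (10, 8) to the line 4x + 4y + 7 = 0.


|4*10 + 4*8 + 7| = |79| = 79
sqrt(16 + 16) = sqrt(32) = 5.6569
d = 79/sqrt(32) = 13.9654

13.9654


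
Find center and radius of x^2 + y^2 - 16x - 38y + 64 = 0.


h = -D/2 = 16/2 = 8
k = -E/2 = 38/2 = 19
r^2 = h^2 + k^2 - F = 64 + 361 - 64 = 361
r = 19

Center (8, 19), radius = 19


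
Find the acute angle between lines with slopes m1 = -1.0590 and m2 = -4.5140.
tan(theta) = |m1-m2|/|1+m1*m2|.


m1-m2 = 3.455
1+m1*m2 = 5.780326
tan(theta) = |3.455/5.780326| = 0.597717
theta = arctan(|3.455/5.780326|) = 30.8675 degrees (acute angle)

30.8675 degrees


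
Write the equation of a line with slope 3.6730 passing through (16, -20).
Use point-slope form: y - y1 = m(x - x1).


y + 20 = 3.6730(x - 16)
y = 3.6730x - 20 - 3.6730*16
y = 3.6730x - 78.7680

y = 3.6730x - 78.7680


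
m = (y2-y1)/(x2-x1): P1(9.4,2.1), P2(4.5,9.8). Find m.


dy = 9.8 - 2.1 = 7.7
dx = 4.5 - 9.4 = -4.9
m = 7.7/(-4.9) = -1.5714

m = -1.5714


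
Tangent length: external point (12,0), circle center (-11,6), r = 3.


d = sqrt((12+ 11)^2 + (0-6)^2) = sqrt(529+36) = 23.7697
L = sqrt(565.0000 - 9) = sqrt(556.0000) = 23.5797

23.5797


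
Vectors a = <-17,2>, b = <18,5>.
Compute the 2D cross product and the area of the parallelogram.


cross = -17*5 - 2*18 = -85 - 36 = -121
Parallelogram area = |-121| = 121

cross = -121, parallelogram area = 121


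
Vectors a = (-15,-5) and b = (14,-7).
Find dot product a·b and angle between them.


a·b = -15*14 - 5*(-7) = -210 + 35 = -175
|a| = sqrt(225+25) = 15.8114
|b| = sqrt(196+49) = 15.6525
cos(theta) = -175/(sqrt(250)*sqrt(245)) = -175/sqrt(61250) = -0.707107
theta = arccos(-175/sqrt(61250)) = 135.0000 degrees

a·b = -175, theta = 135.0000 deg


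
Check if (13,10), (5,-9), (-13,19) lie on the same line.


13*(-9-19) + 5*(19-10) - 13*(10+ 9)
= -364 + 45 - 247 = -566

No, not collinear (determinant = -566)


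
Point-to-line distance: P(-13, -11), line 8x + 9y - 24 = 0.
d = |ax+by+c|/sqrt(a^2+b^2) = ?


|8*(-13) + 9*(-11) - 24| = |-227| = 227
sqrt(64 + 81) = sqrt(145) = 12.0416
d = 227/sqrt(145) = 18.8513

18.8513


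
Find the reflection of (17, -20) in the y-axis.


Reflection rule for y-axis: (-x, y)
(17, -20) -> (-17, -20)

(-17, -20)


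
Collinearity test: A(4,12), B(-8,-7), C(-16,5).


4*(-7-5) - 8*(5-12) - 16*(12+ 7)
= -48 + 56 - 304 = -296

No, not collinear (determinant = -296)


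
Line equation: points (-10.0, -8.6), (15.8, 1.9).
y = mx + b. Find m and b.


m = (10.5)/(25.8) = 0.4070
b = y1 - m*x1 = -8.6 - (10.5*(-10.0))/(25.8) = -8.6 + 4.0698 = -4.5302

y = 0.4070x - 4.5302


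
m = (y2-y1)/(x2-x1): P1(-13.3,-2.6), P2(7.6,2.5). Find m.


dy = 2.5 + 2.6 = 5.1
dx = 7.6 + 13.3 = 20.9
m = 5.1/20.9 = 0.2440

m = 0.2440


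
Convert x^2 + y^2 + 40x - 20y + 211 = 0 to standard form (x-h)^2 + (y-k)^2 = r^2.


h = -D/2 = -40/2 = -20
k = -E/2 = 20/2 = 10
r^2 = h^2 + k^2 - F = 400 + 100 - 211 = 289
r = 17

Center (-20, 10), radius = 17


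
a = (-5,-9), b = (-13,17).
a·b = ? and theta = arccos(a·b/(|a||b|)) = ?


a·b = -5*(-13) - 9*17 = 65 - 153 = -88
|a| = sqrt(25+81) = 10.2956
|b| = sqrt(169+289) = 21.4009
cos(theta) = -88/(sqrt(106)*sqrt(458)) = -88/sqrt(48548) = -0.399390
theta = arccos(-88/sqrt(48548)) = 113.5400 degrees

a·b = -88, theta = 113.5400 deg


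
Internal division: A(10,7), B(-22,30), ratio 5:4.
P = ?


Px = (5*(-22) + 4*10)/9 = -70/9 = -7.7778
Py = (5*30 + 4*7)/9 = 178/9 = 19.7778

P = (-7.7778, 19.7778)


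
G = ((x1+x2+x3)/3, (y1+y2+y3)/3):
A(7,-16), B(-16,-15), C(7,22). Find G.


Gx = (7- 16+7)/3 = -2/3 = -0.6667
Gy = (-16- 15+22)/3 = -9/3 = -3.0000

G = (-0.6667, -3.0000)


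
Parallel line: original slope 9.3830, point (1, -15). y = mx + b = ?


Parallel lines have equal slopes.
m2 = 9.3830
b2 = -15 - 9.3830*1 = -24.3830

y = 9.3830x - 24.3830


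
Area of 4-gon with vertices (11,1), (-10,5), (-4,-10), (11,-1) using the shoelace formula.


sum(xi*y_{i+1}) = 11*5 - 10*(-10) - 4*(-1) + 11*1 = 170
sum(yi*x_{i+1}) = 1*(-10) + 5*(-4) - 10*11 - 1*11 = -151
Area = |170 + 151|/2 = 321/2 = 160.5000

160.5000 sq units


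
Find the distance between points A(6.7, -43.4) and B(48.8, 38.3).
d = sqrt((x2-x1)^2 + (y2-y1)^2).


dx = 48.8 - 6.7 = 42.1
dy = 38.3 + 43.4 = 81.7
d = sqrt(1772.41 + 6674.89) = sqrt(8447.3) = 91.9092

91.9092


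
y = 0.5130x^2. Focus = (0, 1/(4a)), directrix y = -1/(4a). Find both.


a = 0.5130
1/(4a) = 0.4873
Focus = (0, 0.4873)
Directrix: y = -0.4873

Focus = (0, 0.4873), Directrix: y = -0.4873


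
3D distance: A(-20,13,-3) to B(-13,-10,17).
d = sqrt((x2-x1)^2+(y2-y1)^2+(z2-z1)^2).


dx=7, dy=-23, dz=20
d = sqrt(49+529+400) = sqrt(978) = 31.2730

31.2730


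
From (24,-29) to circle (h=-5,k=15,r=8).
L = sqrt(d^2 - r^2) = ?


d = sqrt((24+ 5)^2 + (-29-15)^2) = sqrt(841+1936) = 52.6972
L = sqrt(2777.0000 - 64) = sqrt(2713.0000) = 52.0865

52.0865


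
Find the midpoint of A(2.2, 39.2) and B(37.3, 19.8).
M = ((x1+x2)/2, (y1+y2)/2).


Mx = (2.2 + 37.3)/2 = 39.5/2 = 19.7500
My = (39.2 + 19.8)/2 = 59.0/2 = 29.5000

(19.7500, 29.5000)


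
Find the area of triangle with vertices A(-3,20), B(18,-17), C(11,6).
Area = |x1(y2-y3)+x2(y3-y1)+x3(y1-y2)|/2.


-3*(-17-6) = 69
18*(6-20) = -252
11*(20+ 17) = 407
sum = 224
Area = |224|/2 = 112.0000

112.0000 sq units


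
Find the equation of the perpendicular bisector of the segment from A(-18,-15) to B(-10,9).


Midpoint = (-14, -3)
Slope of AB = dy/dx = 24/8 = 3.0000
Perp slope = -dx/dy = -8/24 = -0.3333
b = My - (perp slope)*Mx = -3 + (8*(-14))/24 = -3 - 4.6667 = -7.6667

y = -0.3333x - 7.6667


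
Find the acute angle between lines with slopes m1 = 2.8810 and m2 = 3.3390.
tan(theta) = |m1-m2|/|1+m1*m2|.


m1-m2 = -0.458
1+m1*m2 = 10.619659
tan(theta) = |-0.458/10.619659| = 0.043128
theta = arctan(|-0.458/10.619659|) = 2.4695 degrees (acute angle)

2.4695 degrees


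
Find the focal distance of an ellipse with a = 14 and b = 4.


c^2 = 14^2 - 4^2 = 196 - 16 = 180
c = sqrt(180) = 13.4164

c = 13.4164


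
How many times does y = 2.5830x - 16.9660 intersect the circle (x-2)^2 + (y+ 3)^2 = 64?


Substitute y = 2.5830x - 16.9660: (x-2)^2 + (2.5830x- 16.9660+ 3)^2 = 64
Expand to Ax^2 + Bx + C = 0, where b-k = -13.966
A = 1+m^2 = 7.671889
B = 2(m(b-k) - h) = 2(2.5830*(-13.966) - 2) = -76.148356
C = h^2 + (b-k)^2 - r^2 = 4 + 195.049156 - 64 = 135.049156
disc = B^2-4AC = 5798.5721 - 4144.3285 = 1654.2436
disc > 0

2 intersection points


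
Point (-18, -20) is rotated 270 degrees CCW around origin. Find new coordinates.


cos(270) = 0, sin(270) = -1
x' = -18*0 + 20*(-1) = -20
y' = -18*(-1) - 20*0 = 18

(-20, 18)


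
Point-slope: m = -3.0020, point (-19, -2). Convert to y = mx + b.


y + 2 = -3.0020(x + 19)
y = -3.0020x - 2 + 3.0020*(-19)
y = -3.0020x - 59.0380

y = -3.0020x - 59.0380


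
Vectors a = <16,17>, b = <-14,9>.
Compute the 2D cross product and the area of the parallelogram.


cross = 16*9 - 17*(-14) = 144 + 238 = 382
Parallelogram area = |382| = 382

cross = 382, parallelogram area = 382


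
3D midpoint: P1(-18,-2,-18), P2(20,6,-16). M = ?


Mx = (-18+20)/2 = 1.0000
My = (-2+6)/2 = 2.0000
Mz = (-18- 16)/2 = -17.0000

M = (1.0000, 2.0000, -17.0000)


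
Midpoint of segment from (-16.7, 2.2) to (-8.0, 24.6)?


Mx = (-16.7 - 8.0)/2 = -24.7/2 = -12.3500
My = (2.2 + 24.6)/2 = 26.8/2 = 13.4000

(-12.3500, 13.4000)


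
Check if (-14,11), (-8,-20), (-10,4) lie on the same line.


-14*(-20-4) - 8*(4-11) - 10*(11+ 20)
= 336 + 56 - 310 = 82

No, not collinear (determinant = 82)


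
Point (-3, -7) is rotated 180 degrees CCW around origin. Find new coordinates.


cos(180) = -1, sin(180) = 0
x' = -3*(-1) + 7*0 = 3
y' = -3*0 - 7*(-1) = 7

(3, 7)


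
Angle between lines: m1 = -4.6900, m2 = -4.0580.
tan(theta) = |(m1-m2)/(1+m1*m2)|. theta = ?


m1-m2 = -0.632
1+m1*m2 = 20.03202
tan(theta) = |-0.632/20.03202| = 0.031549
theta = arctan(|-0.632/20.03202|) = 1.8071 degrees (acute angle)

1.8071 degrees


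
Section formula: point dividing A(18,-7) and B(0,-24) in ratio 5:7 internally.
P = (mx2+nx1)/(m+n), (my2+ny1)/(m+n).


Px = (5*0 + 7*18)/12 = 126/12 = 10.5000
Py = (5*(-24) + 7*(-7))/12 = -169/12 = -14.0833

P = (10.5000, -14.0833)


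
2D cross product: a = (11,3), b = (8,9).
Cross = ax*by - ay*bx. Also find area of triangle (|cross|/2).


cross = 11*9 - 3*8 = 99 - 24 = 75
Triangle area = |75|/2 = 75/2 = 37.5000

cross = 75, triangle area = 37.5000


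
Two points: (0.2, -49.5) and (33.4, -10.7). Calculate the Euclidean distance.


dx = 33.4 - 0.2 = 33.2
dy = -10.7 + 49.5 = 38.8
d = sqrt(1102.24 + 1505.44) = sqrt(2607.68) = 51.0654

51.0654


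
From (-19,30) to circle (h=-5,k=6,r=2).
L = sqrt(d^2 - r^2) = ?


d = sqrt((-19+ 5)^2 + (30-6)^2) = sqrt(196+576) = 27.7849
L = sqrt(772.0000 - 4) = sqrt(768.0000) = 27.7128

27.7128


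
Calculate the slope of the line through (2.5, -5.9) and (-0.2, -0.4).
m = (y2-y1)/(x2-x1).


dy = -0.4 + 5.9 = 5.5
dx = -0.2 - 2.5 = -2.7
m = 5.5/(-2.7) = -2.0370

m = -2.0370


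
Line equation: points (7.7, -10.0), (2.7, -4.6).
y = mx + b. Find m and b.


m = (5.4)/(-5.0) = -1.0800
b = y1 - m*x1 = -10.0 - (5.4*7.7)/(-5.0) = -10.0 + 8.3160 = -1.6840

y = -1.0800x - 1.6840


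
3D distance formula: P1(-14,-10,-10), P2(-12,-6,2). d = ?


dx=2, dy=4, dz=12
d = sqrt(4+16+144) = sqrt(164) = 12.8062

12.8062


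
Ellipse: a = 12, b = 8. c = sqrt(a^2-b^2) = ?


c^2 = 12^2 - 8^2 = 144 - 64 = 80
c = sqrt(80) = 8.9443

c = 8.9443


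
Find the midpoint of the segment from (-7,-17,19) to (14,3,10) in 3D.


Mx = (-7+14)/2 = 3.5000
My = (-17+3)/2 = -7.0000
Mz = (19+10)/2 = 14.5000

M = (3.5000, -7.0000, 14.5000)


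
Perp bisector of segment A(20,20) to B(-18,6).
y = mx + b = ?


Midpoint = (1, 13)
Slope of AB = dy/dx = -14/(-38) = 0.3684
Perp slope = -dx/dy = -38/14 = -2.7143
b = My - (perp slope)*Mx = 13 + (-38*1)/(-14) = 13 + 2.7143 = 15.7143

y = -2.7143x + 15.7143


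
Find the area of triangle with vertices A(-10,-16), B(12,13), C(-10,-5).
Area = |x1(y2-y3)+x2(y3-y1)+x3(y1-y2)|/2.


-10*(13+ 5) = -180
12*(-5+ 16) = 132
-10*(-16-13) = 290
sum = 242
Area = |242|/2 = 121.0000

121.0000 sq units


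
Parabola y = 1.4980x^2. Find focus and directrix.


a = 1.4980
1/(4a) = 0.1669
Focus = (0, 0.1669)
Directrix: y = -0.1669

Focus = (0, 0.1669), Directrix: y = -0.1669


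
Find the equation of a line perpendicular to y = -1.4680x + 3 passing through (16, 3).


Perpendicular slope = -1/m1 = -1/(-1.4680) = 0.6812
b2 = y0 - m2*x0 = 3 + 16/(-1.4680) = 3 - 10.8992 = -7.8992

y = 0.6812x - 7.8992


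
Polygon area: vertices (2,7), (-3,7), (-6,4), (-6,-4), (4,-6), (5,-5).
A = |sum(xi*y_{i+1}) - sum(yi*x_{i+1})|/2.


sum(xi*y_{i+1}) = 2*7 - 3*4 - 6*(-4) - 6*(-6) + 4*(-5) + 5*7 = 77
sum(yi*x_{i+1}) = 7*(-3) + 7*(-6) + 4*(-6) - 4*4 - 6*5 - 5*2 = -143
Area = |77 + 143|/2 = 220/2 = 110.0000

110.0000 sq units


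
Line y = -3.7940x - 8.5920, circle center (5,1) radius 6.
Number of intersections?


Substitute y = -3.7940x - 8.5920: (x-5)^2 + (-3.7940x- 8.5920-1)^2 = 36
Expand to Ax^2 + Bx + C = 0, where b-k = -9.592
A = 1+m^2 = 15.394436
B = 2(m(b-k) - h) = 2(-3.7940*(-9.592) - 5) = 62.784096
C = h^2 + (b-k)^2 - r^2 = 25 + 92.006464 - 36 = 81.006464
disc = B^2-4AC = 3941.8427 - 4988.1953 = -1046.3526
disc < 0

0 intersection points


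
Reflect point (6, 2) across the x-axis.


Reflection rule for x-axis: (x, -y)
(6, 2) -> (6, -2)

(6, -2)


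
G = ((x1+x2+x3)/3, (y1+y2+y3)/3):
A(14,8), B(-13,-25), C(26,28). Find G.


Gx = (14- 13+26)/3 = 27/3 = 9.0000
Gy = (8- 25+28)/3 = 11/3 = 3.6667

G = (9.0000, 3.6667)


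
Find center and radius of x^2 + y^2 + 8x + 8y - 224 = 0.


h = -D/2 = -8/2 = -4
k = -E/2 = -8/2 = -4
r^2 = h^2 + k^2 - F = 16 + 16 + 224 = 256
r = 16

Center (-4, -4), radius = 16


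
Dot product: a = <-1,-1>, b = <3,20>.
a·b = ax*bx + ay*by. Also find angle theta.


a·b = -1*3 - 1*20 = -3 - 20 = -23
|a| = sqrt(1+1) = 1.4142
|b| = sqrt(9+400) = 20.2237
cos(theta) = -23/(sqrt(2)*sqrt(409)) = -23/sqrt(818) = -0.804176
theta = arccos(-23/sqrt(818)) = 143.5308 degrees

a·b = -23, theta = 143.5308 deg


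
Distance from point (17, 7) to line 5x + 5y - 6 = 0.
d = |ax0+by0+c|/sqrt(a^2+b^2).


|5*17 + 5*7 - 6| = |114| = 114
sqrt(25 + 25) = sqrt(50) = 7.0711
d = 114/sqrt(50) = 16.1220

16.1220


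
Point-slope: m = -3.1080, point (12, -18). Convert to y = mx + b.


y + 18 = -3.1080(x - 12)
y = -3.1080x - 18 + 3.1080*12
y = -3.1080x + 19.2960

y = -3.1080x + 19.2960


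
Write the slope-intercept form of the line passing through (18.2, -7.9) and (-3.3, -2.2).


m = (5.7)/(-21.5) = -0.2651
b = y1 - m*x1 = -7.9 - (5.7*18.2)/(-21.5) = -7.9 + 4.8251 = -3.0749

y = -0.2651x - 3.0749


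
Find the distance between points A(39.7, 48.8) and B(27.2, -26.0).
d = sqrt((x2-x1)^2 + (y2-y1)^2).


dx = 27.2 - 39.7 = -12.5
dy = -26.0 - 48.8 = -74.8
d = sqrt(156.25 + 5595.04) = sqrt(5751.29) = 75.8373

75.8373


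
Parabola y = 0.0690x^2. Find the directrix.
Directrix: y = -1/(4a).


a = 0.0690
1/(4a) = 3.6232
directrix: y = -3.6232 = -3.6232

y = -3.6232


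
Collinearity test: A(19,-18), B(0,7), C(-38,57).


19*(7-57) + 0*(57+ 18) - 38*(-18-7)
= -950 + 0 + 950 = 0

Yes, collinear (determinant = 0)


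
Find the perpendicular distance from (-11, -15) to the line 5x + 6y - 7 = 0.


|5*(-11) + 6*(-15) - 7| = |-152| = 152
sqrt(25 + 36) = sqrt(61) = 7.8102
d = 152/sqrt(61) = 19.4616

19.4616


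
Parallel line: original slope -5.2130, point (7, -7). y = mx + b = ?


Parallel lines have equal slopes.
m2 = -5.2130
b2 = -7 + 5.2130*7 = 29.4910

y = -5.2130x + 29.4910


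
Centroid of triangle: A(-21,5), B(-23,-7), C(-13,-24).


Gx = (-21- 23- 13)/3 = -57/3 = -19.0000
Gy = (5- 7- 24)/3 = -26/3 = -8.6667

G = (-19.0000, -8.6667)


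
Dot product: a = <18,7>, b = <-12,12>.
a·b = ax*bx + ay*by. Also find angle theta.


a·b = 18*(-12) + 7*12 = -216 + 84 = -132
|a| = sqrt(324+49) = 19.3132
|b| = sqrt(144+144) = 16.9706
cos(theta) = -132/(sqrt(373)*sqrt(288)) = -132/sqrt(107424) = -0.402739
theta = arccos(-132/sqrt(107424)) = 113.7495 degrees

a·b = -132, theta = 113.7495 deg


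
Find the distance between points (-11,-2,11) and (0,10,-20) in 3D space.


dx=11, dy=12, dz=-31
d = sqrt(121+144+961) = sqrt(1226) = 35.0143

35.0143


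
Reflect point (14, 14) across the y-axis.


Reflection rule for y-axis: (-x, y)
(14, 14) -> (-14, 14)

(-14, 14)


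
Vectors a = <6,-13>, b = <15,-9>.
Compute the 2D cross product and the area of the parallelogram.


cross = 6*(-9) + 13*15 = -54 + 195 = 141
Parallelogram area = |141| = 141

cross = 141, parallelogram area = 141


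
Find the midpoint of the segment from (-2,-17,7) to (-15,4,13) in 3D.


Mx = (-2- 15)/2 = -8.5000
My = (-17+4)/2 = -6.5000
Mz = (7+13)/2 = 10.0000

M = (-8.5000, -6.5000, 10.0000)


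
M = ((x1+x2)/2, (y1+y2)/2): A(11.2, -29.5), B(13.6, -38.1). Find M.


Mx = (11.2 + 13.6)/2 = 24.8/2 = 12.4000
My = (-29.5 - 38.1)/2 = -67.6/2 = -33.8000

(12.4000, -33.8000)


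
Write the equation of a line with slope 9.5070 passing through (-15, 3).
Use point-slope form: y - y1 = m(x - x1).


y - 3 = 9.5070(x + 15)
y = 9.5070x + 3 - 9.5070*(-15)
y = 9.5070x + 145.6050

y = 9.5070x + 145.6050


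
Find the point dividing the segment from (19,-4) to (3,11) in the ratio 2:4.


Px = (2*3 + 4*19)/6 = 82/6 = 13.6667
Py = (2*11 + 4*(-4))/6 = 6/6 = 1.0000

P = (13.6667, 1.0000)


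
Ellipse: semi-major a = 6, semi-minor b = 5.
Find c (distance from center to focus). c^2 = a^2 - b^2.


c^2 = 6^2 - 5^2 = 36 - 25 = 11
c = sqrt(11) = 3.3166

c = 3.3166


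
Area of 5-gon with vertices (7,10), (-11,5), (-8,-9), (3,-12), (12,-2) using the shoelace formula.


sum(xi*y_{i+1}) = 7*5 - 11*(-9) - 8*(-12) + 3*(-2) + 12*10 = 344
sum(yi*x_{i+1}) = 10*(-11) + 5*(-8) - 9*3 - 12*12 - 2*7 = -335
Area = |344 + 335|/2 = 679/2 = 339.5000

339.5000 sq units


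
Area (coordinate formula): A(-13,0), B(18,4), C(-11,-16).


-13*(4+ 16) = -260
18*(-16-0) = -288
-11*(0-4) = 44
sum = -504
Area = |-504|/2 = 252.0000

252.0000 sq units


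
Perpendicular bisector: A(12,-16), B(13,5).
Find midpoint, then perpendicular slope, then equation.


Midpoint = (12.5, -5.5)
Slope of AB = dy/dx = 21/1 = 21.0000
Perp slope = -dx/dy = -1/21 = -0.0476
b = My - (perp slope)*Mx = -5.5 + (1*12.5)/21 = -5.5 + 0.5952 = -4.9048

y = -0.0476x - 4.9048


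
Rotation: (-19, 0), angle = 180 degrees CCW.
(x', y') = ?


cos(180) = -1, sin(180) = 0
x' = -19*(-1) - 0*0 = 19
y' = -19*0 + 0*(-1) = 0

(19, 0)


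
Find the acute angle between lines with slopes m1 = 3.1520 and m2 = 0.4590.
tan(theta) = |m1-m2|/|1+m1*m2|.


m1-m2 = 2.693
1+m1*m2 = 2.446768
tan(theta) = |2.693/2.446768| = 1.100636
theta = arctan(|2.693/2.446768|) = 47.7428 degrees (acute angle)

47.7428 degrees


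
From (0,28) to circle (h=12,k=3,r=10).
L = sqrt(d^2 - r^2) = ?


d = sqrt((0-12)^2 + (28-3)^2) = sqrt(144+625) = 27.7308
L = sqrt(769.0000 - 100) = sqrt(669.0000) = 25.8650

25.8650


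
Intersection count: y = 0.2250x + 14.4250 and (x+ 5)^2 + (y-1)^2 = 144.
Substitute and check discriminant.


Substitute y = 0.2250x + 14.4250: (x+ 5)^2 + (0.2250x+14.4250-1)^2 = 144
Expand to Ax^2 + Bx + C = 0, where b-k = 13.425
A = 1+m^2 = 1.050625
B = 2(m(b-k) - h) = 2(0.2250*13.425 + 5) = 16.04125
C = h^2 + (b-k)^2 - r^2 = 25 + 180.230625 - 144 = 61.230625
disc = B^2-4AC = 257.3217 - 257.3217 = 0
disc = 0

1 intersection point (tangent)


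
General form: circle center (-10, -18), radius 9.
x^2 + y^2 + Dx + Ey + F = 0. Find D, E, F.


(x+ 10)^2 + (y+ 18)^2 = 9^2
D = -2h = 20, E = -2k = 36
F = h^2+k^2-r^2 = 100+324-81 = 343

D = 20, E = 36, F = 343


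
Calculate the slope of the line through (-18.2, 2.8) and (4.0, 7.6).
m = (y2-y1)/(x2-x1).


dy = 7.6 - 2.8 = 4.8
dx = 4.0 + 18.2 = 22.2
m = 4.8/22.2 = 0.2162

m = 0.2162


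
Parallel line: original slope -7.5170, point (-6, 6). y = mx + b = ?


Parallel lines have equal slopes.
m2 = -7.5170
b2 = 6 + 7.5170*(-6) = -39.1020

y = -7.5170x - 39.1020


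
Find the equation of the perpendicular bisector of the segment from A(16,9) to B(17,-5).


Midpoint = (16.5, 2)
Slope of AB = dy/dx = -14/1 = -14.0000
Perp slope = -dx/dy = 1/14 = 0.0714
b = My - (perp slope)*Mx = 2 + (1*16.5)/(-14) = 2 - 1.1786 = 0.8214

y = 0.0714x + 0.8214


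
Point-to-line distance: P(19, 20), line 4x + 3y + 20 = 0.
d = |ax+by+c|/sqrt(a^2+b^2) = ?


|4*19 + 3*20 + 20| = |156| = 156
sqrt(16 + 9) = sqrt(25) = 5.0000
d = 156/sqrt(25) = 31.2000

31.2000


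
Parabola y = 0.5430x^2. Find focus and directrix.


a = 0.5430
1/(4a) = 0.4604
Focus = (0, 0.4604)
Directrix: y = -0.4604

Focus = (0, 0.4604), Directrix: y = -0.4604


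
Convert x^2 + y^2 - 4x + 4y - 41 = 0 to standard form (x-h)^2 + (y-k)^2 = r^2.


h = -D/2 = 4/2 = 2
k = -E/2 = -4/2 = -2
r^2 = h^2 + k^2 - F = 4 + 4 + 41 = 49
r = 7

Center (2, -2), radius = 7


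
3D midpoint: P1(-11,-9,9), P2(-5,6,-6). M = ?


Mx = (-11- 5)/2 = -8.0000
My = (-9+6)/2 = -1.5000
Mz = (9- 6)/2 = 1.5000

M = (-8.0000, -1.5000, 1.5000)


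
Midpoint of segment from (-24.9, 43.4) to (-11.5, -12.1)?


Mx = (-24.9 - 11.5)/2 = -36.4/2 = -18.2000
My = (43.4 - 12.1)/2 = 31.3/2 = 15.6500

(-18.2000, 15.6500)


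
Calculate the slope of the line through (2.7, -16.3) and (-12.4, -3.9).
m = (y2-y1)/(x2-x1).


dy = -3.9 + 16.3 = 12.4
dx = -12.4 - 2.7 = -15.1
m = 12.4/(-15.1) = -0.8212

m = -0.8212


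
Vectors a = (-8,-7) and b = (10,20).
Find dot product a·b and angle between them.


a·b = -8*10 - 7*20 = -80 - 140 = -220
|a| = sqrt(64+49) = 10.6301
|b| = sqrt(100+400) = 22.3607
cos(theta) = -220/(sqrt(113)*sqrt(500)) = -220/sqrt(56500) = -0.925547
theta = arccos(-220/sqrt(56500)) = 157.7510 degrees

a·b = -220, theta = 157.7510 deg


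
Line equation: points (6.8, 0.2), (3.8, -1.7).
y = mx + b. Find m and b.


m = (-1.9)/(-3.0) = 0.6333
b = y1 - m*x1 = 0.2 - (-1.9*6.8)/(-3.0) = 0.2 - 4.3067 = -4.1067

y = 0.6333x - 4.1067


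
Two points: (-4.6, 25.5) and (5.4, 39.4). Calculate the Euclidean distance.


dx = 5.4 + 4.6 = 10.0
dy = 39.4 - 25.5 = 13.9
d = sqrt(100.0 + 193.21) = sqrt(293.21) = 17.1234

17.1234


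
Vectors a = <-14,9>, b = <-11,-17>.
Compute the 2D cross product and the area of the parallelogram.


cross = -14*(-17) - 9*(-11) = 238 + 99 = 337
Parallelogram area = |337| = 337

cross = 337, parallelogram area = 337


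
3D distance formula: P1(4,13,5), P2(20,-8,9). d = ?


dx=16, dy=-21, dz=4
d = sqrt(256+441+16) = sqrt(713) = 26.7021

26.7021


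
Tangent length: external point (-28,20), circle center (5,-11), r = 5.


d = sqrt((-28-5)^2 + (20+ 11)^2) = sqrt(1089+961) = 45.2769
L = sqrt(2050.0000 - 25) = sqrt(2025.0000) = 45.0000

45.0000


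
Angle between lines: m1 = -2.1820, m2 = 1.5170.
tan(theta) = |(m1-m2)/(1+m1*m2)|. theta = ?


m1-m2 = -3.699
1+m1*m2 = -2.310094
tan(theta) = |-3.699/(-2.310094)| = 1.601234
theta = arctan(|-3.699/(-2.310094)|) = 58.0145 degrees (acute angle)

58.0145 degrees


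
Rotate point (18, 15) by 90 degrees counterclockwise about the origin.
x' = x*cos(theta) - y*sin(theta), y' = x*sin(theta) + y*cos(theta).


cos(90) = 0, sin(90) = 1
x' = 18*0 - 15*1 = -15
y' = 18*1 + 15*0 = 18

(-15, 18)


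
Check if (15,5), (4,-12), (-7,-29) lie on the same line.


15*(-12+ 29) + 4*(-29-5) - 7*(5+ 12)
= 255 - 136 - 119 = 0

Yes, collinear (determinant = 0)
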